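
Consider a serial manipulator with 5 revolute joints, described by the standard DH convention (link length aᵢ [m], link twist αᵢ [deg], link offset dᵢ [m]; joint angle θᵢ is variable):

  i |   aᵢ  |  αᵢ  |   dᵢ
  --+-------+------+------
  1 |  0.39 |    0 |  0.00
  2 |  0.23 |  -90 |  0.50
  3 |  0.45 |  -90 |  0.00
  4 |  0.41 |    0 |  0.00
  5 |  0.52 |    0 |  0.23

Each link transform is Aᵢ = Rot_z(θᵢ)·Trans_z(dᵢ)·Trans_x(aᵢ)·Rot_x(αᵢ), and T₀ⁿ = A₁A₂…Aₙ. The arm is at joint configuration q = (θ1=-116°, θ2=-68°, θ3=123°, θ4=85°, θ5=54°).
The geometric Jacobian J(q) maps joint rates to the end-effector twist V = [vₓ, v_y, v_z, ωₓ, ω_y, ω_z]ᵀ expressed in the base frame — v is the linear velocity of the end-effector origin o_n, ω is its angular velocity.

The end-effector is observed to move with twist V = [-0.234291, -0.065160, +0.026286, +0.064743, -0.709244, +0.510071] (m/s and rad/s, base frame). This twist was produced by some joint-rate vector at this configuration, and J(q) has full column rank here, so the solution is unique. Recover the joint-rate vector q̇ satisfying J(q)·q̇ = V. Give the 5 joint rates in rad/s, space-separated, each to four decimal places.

o_n = [-0.1050, 0.3963, 0.5470]
J₁: ẑ×o_n = [-0.3963, -0.1050, 0.0000], ω = ẑ
J2: z=[0.0000, 0.0000, 1.0000] o=[-0.1710, -0.3505, 0.0000] → [-0.7468, 0.0660, 0.0000, 0.0000, 0.0000, 1.0000]
J3: z=[-0.0698, -0.9976, 0.0000] o=[-0.4004, -0.3345, 0.5000] → [-0.0469, 0.0033, 0.2437, -0.0698, -0.9976, 0.0000]
J4: z=[0.8366, -0.0585, 0.5446] o=[-0.1559, -0.3516, 0.1226] → [-0.4321, -0.3274, 0.6287, 0.8366, -0.0585, 0.5446]
J5: z=[0.8366, -0.0585, 0.5446] o=[-0.1080, 0.0545, 0.0926] → [-0.2127, -0.3785, 0.2861, 0.8366, -0.0585, 0.5446]
q̇ = J⁺·V = [0.1010, 0.3350, 0.7030, -0.5370, 0.6730]

0.1010 0.3350 0.7030 -0.5370 0.6730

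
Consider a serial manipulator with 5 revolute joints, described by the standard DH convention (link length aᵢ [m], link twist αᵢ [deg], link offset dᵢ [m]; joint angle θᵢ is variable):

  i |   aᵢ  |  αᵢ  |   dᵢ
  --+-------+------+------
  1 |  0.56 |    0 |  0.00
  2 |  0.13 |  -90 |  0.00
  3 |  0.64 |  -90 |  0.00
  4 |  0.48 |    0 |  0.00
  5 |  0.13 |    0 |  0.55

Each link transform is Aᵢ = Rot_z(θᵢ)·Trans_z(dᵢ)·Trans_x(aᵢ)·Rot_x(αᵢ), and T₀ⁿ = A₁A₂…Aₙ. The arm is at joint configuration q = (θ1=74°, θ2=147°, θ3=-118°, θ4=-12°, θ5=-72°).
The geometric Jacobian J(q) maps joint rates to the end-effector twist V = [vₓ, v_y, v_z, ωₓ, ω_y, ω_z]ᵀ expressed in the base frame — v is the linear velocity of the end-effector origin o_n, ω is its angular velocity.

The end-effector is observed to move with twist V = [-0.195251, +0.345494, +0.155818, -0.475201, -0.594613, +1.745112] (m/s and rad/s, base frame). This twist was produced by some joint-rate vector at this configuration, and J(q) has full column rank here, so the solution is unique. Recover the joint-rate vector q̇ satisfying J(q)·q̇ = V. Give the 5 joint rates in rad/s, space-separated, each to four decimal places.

o_n = [0.2380, 0.3074, 1.2498]
J₁: ẑ×o_n = [-0.3074, 0.2380, 0.0000], ω = ẑ
J2: z=[0.0000, 0.0000, 1.0000] o=[0.1544, 0.5383, 0.0000] → [0.2309, 0.0836, -0.0000, 0.0000, 0.0000, 1.0000]
J3: z=[0.6561, -0.7547, 0.0000] o=[0.0562, 0.4530, 0.0000] → [-0.9433, -0.8200, 0.0416, 0.6561, -0.7547, 0.0000]
J4: z=[-0.6664, -0.5793, 0.4695] o=[0.2830, 0.6501, 0.5651] → [-0.2358, 0.4352, 0.2023, -0.6664, -0.5793, 0.4695]
J5: z=[-0.6664, -0.5793, 0.4695] o=[0.5148, 0.7194, 0.9796] → [0.0369, 0.0501, 0.1142, -0.6664, -0.5793, 0.4695]
q̇ = J⁺·V = [0.4520, 0.8950, 0.1370, 0.6050, 0.2430]

0.4520 0.8950 0.1370 0.6050 0.2430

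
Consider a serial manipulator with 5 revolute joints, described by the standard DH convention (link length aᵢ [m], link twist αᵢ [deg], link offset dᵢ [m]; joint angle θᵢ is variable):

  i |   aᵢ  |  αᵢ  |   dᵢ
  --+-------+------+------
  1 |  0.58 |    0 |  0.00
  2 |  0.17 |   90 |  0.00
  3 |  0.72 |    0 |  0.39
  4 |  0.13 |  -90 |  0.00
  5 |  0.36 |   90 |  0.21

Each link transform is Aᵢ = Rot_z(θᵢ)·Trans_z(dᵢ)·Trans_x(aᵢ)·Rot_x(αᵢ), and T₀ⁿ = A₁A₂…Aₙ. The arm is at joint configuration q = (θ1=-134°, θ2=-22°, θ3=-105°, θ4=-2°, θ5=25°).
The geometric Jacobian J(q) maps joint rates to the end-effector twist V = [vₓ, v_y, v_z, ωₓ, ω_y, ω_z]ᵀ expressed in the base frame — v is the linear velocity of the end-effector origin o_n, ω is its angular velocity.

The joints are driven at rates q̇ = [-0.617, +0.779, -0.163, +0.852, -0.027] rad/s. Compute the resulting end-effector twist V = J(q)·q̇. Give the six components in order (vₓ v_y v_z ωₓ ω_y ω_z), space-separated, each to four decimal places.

-0.5015 0.1405 0.0729 -0.2567 0.6399 0.1699

o_n = [-0.5463, -0.2207, -1.1932]
J₁: ẑ×o_n = [0.2207, -0.5463, 0.0000], ω = ẑ
J2: z=[0.0000, 0.0000, 1.0000] o=[-0.4029, -0.4172, 0.0000] → [-0.1965, -0.1434, 0.0000, 0.0000, 0.0000, 1.0000]
J3: z=[-0.4067, 0.9135, 0.0000] o=[-0.5582, -0.4864, 0.0000] → [-1.0900, -0.4853, -0.1189, -0.4067, 0.9135, 0.0000]
J4: z=[-0.4067, 0.9135, 0.0000] o=[-0.5466, -0.0543, -0.6955] → [-0.4547, -0.2024, 0.0674, -0.4067, 0.9135, 0.0000]
J5: z=[-0.8736, -0.3890, -0.2924] o=[-0.5119, -0.0388, -0.8198] → [0.0921, -0.3162, 0.1455, -0.8736, -0.3890, -0.2924]
V = J·q̇ = [-0.5015, 0.1405, 0.0729, -0.2567, 0.6399, 0.1699]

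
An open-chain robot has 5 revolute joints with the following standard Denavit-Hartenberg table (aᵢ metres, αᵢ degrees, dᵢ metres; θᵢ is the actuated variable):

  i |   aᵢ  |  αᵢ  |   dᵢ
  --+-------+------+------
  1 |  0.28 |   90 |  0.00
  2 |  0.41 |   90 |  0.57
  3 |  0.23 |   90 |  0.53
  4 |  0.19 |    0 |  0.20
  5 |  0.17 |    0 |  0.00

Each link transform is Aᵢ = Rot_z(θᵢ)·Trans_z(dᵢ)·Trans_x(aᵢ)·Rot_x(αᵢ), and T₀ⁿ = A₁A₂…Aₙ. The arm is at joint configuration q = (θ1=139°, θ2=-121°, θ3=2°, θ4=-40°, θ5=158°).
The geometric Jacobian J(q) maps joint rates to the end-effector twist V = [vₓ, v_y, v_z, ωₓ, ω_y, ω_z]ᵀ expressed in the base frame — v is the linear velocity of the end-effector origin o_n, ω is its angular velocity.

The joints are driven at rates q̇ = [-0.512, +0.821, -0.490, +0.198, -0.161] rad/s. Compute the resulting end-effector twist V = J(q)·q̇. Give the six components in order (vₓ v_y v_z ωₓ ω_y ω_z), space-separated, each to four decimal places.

o_n = [0.6762, -0.0837, -0.3234]
J₁: ẑ×o_n = [0.0837, 0.6762, -0.0000], ω = ẑ
J2: z=[0.6561, 0.7547, 0.0000] o=[-0.2113, 0.1837, 0.0000] → [-0.2441, 0.2122, -0.8453, 0.6561, 0.7547, 0.0000]
J3: z=[0.6469, -0.5624, 0.5150] o=[0.3220, 0.4753, -0.3514] → [0.2722, 0.1643, -0.1625, 0.6469, -0.5624, 0.5150]
J4: z=[-0.6421, -0.7660, -0.0299] o=[0.7595, 0.1057, -0.2755] → [0.0310, -0.0283, 0.0578, -0.6421, -0.7660, -0.0299]
J5: z=[-0.6421, -0.7660, -0.0299] o=[0.6119, -0.0242, -0.4691] → [-0.1134, 0.0916, 0.0875, -0.6421, -0.7660, -0.0299]
V = J·q̇ = [-0.3522, -0.2729, -0.6170, 0.1979, 0.8668, -0.7655]

-0.3522 -0.2729 -0.6170 0.1979 0.8668 -0.7655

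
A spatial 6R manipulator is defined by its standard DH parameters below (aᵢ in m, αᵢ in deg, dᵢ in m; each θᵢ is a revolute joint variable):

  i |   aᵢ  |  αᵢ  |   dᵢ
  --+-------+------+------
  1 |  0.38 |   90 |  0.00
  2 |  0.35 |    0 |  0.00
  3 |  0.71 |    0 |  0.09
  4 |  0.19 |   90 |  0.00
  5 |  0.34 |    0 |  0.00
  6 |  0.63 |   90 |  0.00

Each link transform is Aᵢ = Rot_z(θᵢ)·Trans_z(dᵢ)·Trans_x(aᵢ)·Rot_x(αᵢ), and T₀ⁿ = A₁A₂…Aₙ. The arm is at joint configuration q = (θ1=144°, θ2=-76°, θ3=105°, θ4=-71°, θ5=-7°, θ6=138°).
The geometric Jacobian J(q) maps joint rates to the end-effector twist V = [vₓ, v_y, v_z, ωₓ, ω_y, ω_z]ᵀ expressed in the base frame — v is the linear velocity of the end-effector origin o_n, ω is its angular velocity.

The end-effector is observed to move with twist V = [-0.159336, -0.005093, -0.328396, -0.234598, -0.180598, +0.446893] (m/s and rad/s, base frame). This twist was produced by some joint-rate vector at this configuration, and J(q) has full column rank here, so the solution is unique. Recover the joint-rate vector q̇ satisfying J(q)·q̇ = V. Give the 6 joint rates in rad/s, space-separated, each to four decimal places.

o_n = [-0.6389, 1.1119, -0.0718]
J₁: ẑ×o_n = [-1.1119, -0.6389, 0.0000], ω = ẑ
J2: z=[0.5878, 0.8090, 0.0000] o=[-0.3074, 0.2234, 0.0000] → [-0.0581, 0.0422, 0.7905, 0.5878, 0.8090, 0.0000]
J3: z=[0.5878, 0.8090, 0.0000] o=[-0.3759, 0.2731, -0.3396] → [0.2167, -0.1574, 0.7058, 0.5878, 0.8090, 0.0000]
J4: z=[0.5878, 0.8090, 0.0000] o=[-0.8254, 0.7109, 0.0046] → [-0.0618, 0.0449, 0.0848, 0.5878, 0.8090, 0.0000]
J5: z=[0.5413, -0.3933, -0.7431] o=[-0.9396, 0.7939, -0.1225] → [0.2164, -0.2510, 0.2904, 0.5413, -0.3933, -0.7431]
J6: z=[0.5413, -0.3933, -0.7431] o=[-1.1669, 0.9078, -0.3483] → [0.0429, -0.5421, 0.3181, 0.5413, -0.3933, -0.7431]
q̇ = J⁺·V = [0.3540, -0.6230, 0.3170, 0.0220, 0.7850, -0.9100]

0.3540 -0.6230 0.3170 0.0220 0.7850 -0.9100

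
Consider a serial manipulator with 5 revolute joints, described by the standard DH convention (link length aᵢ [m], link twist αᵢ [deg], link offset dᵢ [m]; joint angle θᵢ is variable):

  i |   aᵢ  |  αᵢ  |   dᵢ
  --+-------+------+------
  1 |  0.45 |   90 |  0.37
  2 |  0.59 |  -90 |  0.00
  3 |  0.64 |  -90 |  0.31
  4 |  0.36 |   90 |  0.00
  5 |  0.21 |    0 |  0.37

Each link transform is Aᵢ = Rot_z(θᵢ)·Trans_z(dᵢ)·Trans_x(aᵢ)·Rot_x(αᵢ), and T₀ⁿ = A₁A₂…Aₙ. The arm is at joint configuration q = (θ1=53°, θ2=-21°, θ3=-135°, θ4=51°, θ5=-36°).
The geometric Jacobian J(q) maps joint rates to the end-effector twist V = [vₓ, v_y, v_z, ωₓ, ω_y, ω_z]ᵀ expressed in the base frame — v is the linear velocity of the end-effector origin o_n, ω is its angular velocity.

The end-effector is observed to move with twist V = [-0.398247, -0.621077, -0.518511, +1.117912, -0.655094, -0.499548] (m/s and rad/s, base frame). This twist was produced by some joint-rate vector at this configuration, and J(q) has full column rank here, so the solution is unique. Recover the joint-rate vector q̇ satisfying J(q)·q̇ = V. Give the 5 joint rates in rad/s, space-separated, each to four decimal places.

o_n = [0.7230, -0.3772, 0.6317]
J₁: ẑ×o_n = [0.3772, 0.7230, -0.0000], ω = ẑ
J2: z=[0.7986, -0.6018, 0.0000] o=[0.2708, 0.3594, 0.3700] → [-0.1575, -0.2090, -0.3162, 0.7986, -0.6018, 0.0000]
J3: z=[0.2157, 0.2862, 0.9336] o=[0.6023, 0.7993, 0.1586] → [1.2338, 0.0106, -0.2883, 0.2157, 0.2862, 0.9336]
J4: z=[0.9620, 0.1017, -0.2534] o=[0.7763, 0.2782, 0.6102] → [-0.1639, -0.0072, -0.6251, 0.9620, 0.1017, -0.2534]
J5: z=[0.2658, -0.5603, 0.7845] o=[0.7539, -0.0177, 0.4064] → [0.1558, -0.0842, -0.1129, 0.2658, -0.5603, 0.7845]
q̇ = J⁺·V = [-0.5560, 0.9610, -0.0120, 0.3150, 0.1880]

-0.5560 0.9610 -0.0120 0.3150 0.1880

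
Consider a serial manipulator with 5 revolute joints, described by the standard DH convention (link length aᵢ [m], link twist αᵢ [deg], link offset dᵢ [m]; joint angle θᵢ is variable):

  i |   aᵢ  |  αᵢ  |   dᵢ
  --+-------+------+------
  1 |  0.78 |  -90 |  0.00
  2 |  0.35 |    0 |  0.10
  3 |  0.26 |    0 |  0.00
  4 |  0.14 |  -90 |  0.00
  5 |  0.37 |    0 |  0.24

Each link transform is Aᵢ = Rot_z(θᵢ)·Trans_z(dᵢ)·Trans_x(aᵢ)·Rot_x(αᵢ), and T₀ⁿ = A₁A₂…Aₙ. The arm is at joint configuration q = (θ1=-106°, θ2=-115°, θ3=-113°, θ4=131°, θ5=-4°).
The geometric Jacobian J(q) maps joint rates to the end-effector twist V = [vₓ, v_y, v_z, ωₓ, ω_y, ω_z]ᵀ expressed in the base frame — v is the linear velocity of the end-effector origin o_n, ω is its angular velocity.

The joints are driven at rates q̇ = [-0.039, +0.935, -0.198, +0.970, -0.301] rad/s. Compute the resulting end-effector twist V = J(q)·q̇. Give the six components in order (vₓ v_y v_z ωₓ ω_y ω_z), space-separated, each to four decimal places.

o_n = [-0.0539, -0.6444, 0.6585]
J₁: ẑ×o_n = [0.6444, -0.0539, 0.0000], ω = ẑ
J2: z=[0.9613, -0.2756, 0.0000] o=[-0.2150, -0.7498, 0.0000] → [-0.1815, -0.6330, 0.1457, 0.9613, -0.2756, 0.0000]
J3: z=[0.9613, -0.2756, 0.0000] o=[-0.0781, -0.6352, 0.3172] → [-0.0941, -0.3281, -0.0022, 0.9613, -0.2756, 0.0000]
J4: z=[0.9613, -0.2756, 0.0000] o=[-0.0301, -0.4679, 0.1240] → [-0.1473, -0.5138, -0.1762, 0.9613, -0.2756, 0.0000]
J5: z=[-0.2736, -0.9541, 0.1219] o=[-0.0254, -0.4515, 0.2629] → [-0.3539, 0.1048, 0.0256, -0.2736, -0.9541, 0.1219]
V = J·q̇ = [-0.2126, -1.0548, -0.0419, 1.7232, -0.1833, -0.0757]

-0.2126 -1.0548 -0.0419 1.7232 -0.1833 -0.0757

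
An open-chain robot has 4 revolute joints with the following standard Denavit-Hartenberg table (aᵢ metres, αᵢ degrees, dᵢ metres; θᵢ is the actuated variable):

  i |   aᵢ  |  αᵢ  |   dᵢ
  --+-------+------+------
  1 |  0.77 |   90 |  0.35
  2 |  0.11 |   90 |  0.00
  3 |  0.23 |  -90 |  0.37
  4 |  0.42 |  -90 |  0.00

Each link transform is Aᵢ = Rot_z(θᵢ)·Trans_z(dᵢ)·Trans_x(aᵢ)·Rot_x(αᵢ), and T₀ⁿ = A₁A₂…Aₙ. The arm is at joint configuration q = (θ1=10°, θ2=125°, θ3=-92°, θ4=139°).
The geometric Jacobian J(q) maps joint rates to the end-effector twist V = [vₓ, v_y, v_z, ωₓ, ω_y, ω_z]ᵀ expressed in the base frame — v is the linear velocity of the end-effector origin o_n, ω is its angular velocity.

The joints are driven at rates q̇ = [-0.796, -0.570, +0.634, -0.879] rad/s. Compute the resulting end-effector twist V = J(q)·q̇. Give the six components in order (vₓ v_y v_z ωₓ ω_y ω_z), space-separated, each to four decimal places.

o_n = [0.7857, 0.0503, 0.4968]
J₁: ẑ×o_n = [-0.0503, 0.7857, 0.0000], ω = ẑ
J2: z=[0.1736, -0.9848, 0.0000] o=[0.7583, 0.1337, 0.3500] → [-0.1445, -0.0255, 0.0125, 0.1736, -0.9848, 0.0000]
J3: z=[0.8067, 0.1422, 0.5736] o=[0.6962, 0.1228, 0.4401] → [0.0496, 0.0057, -0.0712, 0.8067, 0.1422, 0.5736]
J4: z=[-0.5706, -0.0652, 0.8187] o=[0.9593, 0.4026, 0.6458] → [0.2981, -0.2271, 0.1897, -0.5706, -0.0652, 0.8187]
V = J·q̇ = [-0.1081, -0.4077, -0.2190, 0.9140, 0.7088, -1.1519]

-0.1081 -0.4077 -0.2190 0.9140 0.7088 -1.1519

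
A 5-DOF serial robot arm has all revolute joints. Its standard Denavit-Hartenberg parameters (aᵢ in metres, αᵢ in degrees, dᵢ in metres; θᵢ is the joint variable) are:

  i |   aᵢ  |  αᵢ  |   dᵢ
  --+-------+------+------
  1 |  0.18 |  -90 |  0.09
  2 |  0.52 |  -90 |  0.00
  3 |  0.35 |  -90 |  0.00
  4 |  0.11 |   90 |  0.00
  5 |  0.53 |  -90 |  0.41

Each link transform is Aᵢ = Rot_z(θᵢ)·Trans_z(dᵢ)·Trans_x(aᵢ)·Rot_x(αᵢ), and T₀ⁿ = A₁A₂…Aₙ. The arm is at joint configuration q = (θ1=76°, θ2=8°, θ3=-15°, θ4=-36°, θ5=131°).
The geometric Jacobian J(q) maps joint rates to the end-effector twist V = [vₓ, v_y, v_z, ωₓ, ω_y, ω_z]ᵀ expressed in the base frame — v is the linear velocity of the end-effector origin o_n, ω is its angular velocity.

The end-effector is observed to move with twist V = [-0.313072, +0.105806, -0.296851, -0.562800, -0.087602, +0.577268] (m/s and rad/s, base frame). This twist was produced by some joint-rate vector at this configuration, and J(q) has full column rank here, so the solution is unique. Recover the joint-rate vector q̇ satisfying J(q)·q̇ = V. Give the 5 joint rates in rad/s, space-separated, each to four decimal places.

0.2600 0.7010 -0.6960 0.1020 0.5100

o_n = [0.5630, 0.5718, -0.1757]
J₁: ẑ×o_n = [-0.5718, 0.5630, 0.0000], ω = ẑ
J2: z=[-0.9703, 0.2419, 0.0000] o=[0.0435, 0.1747, 0.0900] → [-0.0643, -0.2578, -0.5111, -0.9703, 0.2419, 0.0000]
J3: z=[-0.0337, -0.1350, -0.9903] o=[0.1681, 0.6743, 0.0176] → [-0.0754, -0.3975, 0.0568, -0.0337, -0.1350, -0.9903]
J4: z=[0.9992, 0.0150, -0.0360] o=[0.1612, 1.0211, -0.0294] → [-0.0184, 0.1317, -0.4549, 0.9992, 0.0150, -0.0360]
J5: z=[-0.0156, -0.6916, -0.7221] o=[0.1573, 1.1005, -0.1054] → [-0.3331, -0.2941, 0.2889, -0.0156, -0.6916, -0.7221]
q̇ = J⁺·V = [0.2600, 0.7010, -0.6960, 0.1020, 0.5100]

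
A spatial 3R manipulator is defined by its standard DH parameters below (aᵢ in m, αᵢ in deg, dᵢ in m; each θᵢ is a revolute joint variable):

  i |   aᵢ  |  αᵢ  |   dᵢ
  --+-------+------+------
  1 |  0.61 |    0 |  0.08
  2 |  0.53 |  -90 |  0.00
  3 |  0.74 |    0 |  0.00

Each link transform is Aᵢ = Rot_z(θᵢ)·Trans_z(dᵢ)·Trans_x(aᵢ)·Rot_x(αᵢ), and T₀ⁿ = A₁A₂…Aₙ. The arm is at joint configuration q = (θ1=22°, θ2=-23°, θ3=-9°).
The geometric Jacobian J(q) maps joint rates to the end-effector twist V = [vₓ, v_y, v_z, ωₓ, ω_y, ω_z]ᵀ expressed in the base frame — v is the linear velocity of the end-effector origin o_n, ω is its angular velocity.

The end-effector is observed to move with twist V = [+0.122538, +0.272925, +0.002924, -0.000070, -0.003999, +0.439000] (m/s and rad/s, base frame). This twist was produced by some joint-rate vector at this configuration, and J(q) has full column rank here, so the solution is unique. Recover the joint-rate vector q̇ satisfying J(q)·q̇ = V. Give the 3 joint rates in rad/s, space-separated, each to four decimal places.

o_n = [1.8263, 0.2065, 0.1958]
J₁: ẑ×o_n = [-0.2065, 1.8263, 0.0000], ω = ẑ
J2: z=[0.0000, 0.0000, 1.0000] o=[0.5656, 0.2285, 0.0800] → [0.0220, 1.2607, -0.0000, 0.0000, 0.0000, 1.0000]
J3: z=[0.0175, 0.9998, 0.0000] o=[1.0955, 0.2193, 0.0800] → [0.1157, -0.0020, -0.7309, 0.0175, 0.9998, 0.0000]
q̇ = J⁺·V = [-0.4960, 0.9350, -0.0040]

-0.4960 0.9350 -0.0040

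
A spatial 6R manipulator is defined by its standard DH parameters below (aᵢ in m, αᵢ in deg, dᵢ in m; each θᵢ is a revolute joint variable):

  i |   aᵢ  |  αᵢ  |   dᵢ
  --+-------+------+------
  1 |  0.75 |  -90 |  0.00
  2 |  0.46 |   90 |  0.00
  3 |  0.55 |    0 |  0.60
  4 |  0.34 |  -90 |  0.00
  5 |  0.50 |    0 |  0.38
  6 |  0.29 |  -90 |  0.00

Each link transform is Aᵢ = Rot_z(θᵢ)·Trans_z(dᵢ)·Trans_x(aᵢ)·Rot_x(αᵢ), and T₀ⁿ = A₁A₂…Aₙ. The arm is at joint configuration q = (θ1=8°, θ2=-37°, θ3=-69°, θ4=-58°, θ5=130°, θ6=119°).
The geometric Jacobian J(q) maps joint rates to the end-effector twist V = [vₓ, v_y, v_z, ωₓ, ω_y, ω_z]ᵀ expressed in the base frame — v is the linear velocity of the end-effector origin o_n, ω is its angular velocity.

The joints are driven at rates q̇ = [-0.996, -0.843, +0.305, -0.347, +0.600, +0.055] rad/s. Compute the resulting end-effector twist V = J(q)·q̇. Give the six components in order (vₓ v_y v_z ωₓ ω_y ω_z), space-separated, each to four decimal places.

o_n = [1.3461, -0.4915, 0.9985]
J₁: ẑ×o_n = [0.4915, 1.3461, -0.0000], ω = ẑ
J2: z=[-0.1392, 0.9903, 0.0000] o=[0.7427, 0.1044, 0.0000] → [0.9888, 0.1390, -0.5146, -0.1392, 0.9903, 0.0000]
J3: z=[-0.5960, -0.0838, 0.7986] o=[1.1065, 0.1555, 0.2768] → [0.4562, 0.6215, 0.4056, -0.5960, -0.0838, 0.7986]
J4: z=[-0.5960, -0.0838, 0.7986] o=[0.9763, -0.3813, 0.8746] → [0.0776, 0.3692, 0.0966, -0.5960, -0.0838, 0.7986]
J5: z=[0.7154, -0.5072, 0.4806] o=[0.8522, -0.6729, 0.7515] → [-0.2125, 0.0607, 0.3803, 0.7154, -0.5072, 0.4806]
J6: z=[0.7154, -0.5072, 0.4806] o=[1.4696, -0.5579, 0.7446] → [-0.1607, -0.2409, -0.0151, 0.7154, -0.5072, 0.4806]
V = J·q̇ = [-1.3471, -1.3733, 0.7514, 0.6109, -1.1635, -0.7147]

-1.3471 -1.3733 0.7514 0.6109 -1.1635 -0.7147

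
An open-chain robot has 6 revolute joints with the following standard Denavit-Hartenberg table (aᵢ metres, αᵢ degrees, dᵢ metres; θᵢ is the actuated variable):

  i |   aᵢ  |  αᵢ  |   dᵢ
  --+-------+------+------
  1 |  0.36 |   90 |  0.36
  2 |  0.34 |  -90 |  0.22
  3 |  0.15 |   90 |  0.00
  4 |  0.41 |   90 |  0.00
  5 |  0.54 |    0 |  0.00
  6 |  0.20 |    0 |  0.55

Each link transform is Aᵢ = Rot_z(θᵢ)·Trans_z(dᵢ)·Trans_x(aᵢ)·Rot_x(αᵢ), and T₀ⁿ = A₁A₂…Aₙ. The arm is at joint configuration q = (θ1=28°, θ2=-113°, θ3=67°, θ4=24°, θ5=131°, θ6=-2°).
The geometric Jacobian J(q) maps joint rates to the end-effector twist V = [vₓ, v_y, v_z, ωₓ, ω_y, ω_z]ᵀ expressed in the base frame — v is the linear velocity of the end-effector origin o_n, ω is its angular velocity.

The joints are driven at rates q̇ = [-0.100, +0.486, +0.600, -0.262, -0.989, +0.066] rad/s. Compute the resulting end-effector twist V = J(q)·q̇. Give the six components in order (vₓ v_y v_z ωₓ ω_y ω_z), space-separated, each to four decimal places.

o_n = [-0.3788, -0.3769, -0.3339]
J₁: ẑ×o_n = [0.3769, -0.3788, 0.0000], ω = ẑ
J2: z=[0.4695, -0.8829, 0.0000] o=[0.3179, 0.1690, 0.3600] → [0.6127, 0.3258, -0.8714, 0.4695, -0.8829, 0.0000]
J3: z=[0.8128, 0.4322, -0.3907] o=[0.3038, -0.0876, 0.0470] → [-0.2776, 0.5763, 0.0599, 0.8128, 0.4322, -0.3907]
J4: z=[-0.1341, -0.5138, -0.8473] o=[0.2188, 0.0236, -0.0069] → [-0.1713, 0.4625, -0.2533, -0.1341, -0.5138, -0.8473]
J5: z=[-0.9731, -0.0934, 0.2107] o=[0.1420, 0.3732, -0.2068] → [0.1699, -0.2334, 0.6813, -0.9731, -0.0934, 0.2107]
J6: z=[-0.9731, -0.0934, 0.2107] o=[0.1537, -0.1383, -0.3794] → [0.0460, -0.0679, 0.1824, -0.9731, -0.0934, 0.2107]
V = J·q̇ = [-0.0266, 0.6471, -0.9829, 1.6491, 0.0510, -0.3069]

-0.0266 0.6471 -0.9829 1.6491 0.0510 -0.3069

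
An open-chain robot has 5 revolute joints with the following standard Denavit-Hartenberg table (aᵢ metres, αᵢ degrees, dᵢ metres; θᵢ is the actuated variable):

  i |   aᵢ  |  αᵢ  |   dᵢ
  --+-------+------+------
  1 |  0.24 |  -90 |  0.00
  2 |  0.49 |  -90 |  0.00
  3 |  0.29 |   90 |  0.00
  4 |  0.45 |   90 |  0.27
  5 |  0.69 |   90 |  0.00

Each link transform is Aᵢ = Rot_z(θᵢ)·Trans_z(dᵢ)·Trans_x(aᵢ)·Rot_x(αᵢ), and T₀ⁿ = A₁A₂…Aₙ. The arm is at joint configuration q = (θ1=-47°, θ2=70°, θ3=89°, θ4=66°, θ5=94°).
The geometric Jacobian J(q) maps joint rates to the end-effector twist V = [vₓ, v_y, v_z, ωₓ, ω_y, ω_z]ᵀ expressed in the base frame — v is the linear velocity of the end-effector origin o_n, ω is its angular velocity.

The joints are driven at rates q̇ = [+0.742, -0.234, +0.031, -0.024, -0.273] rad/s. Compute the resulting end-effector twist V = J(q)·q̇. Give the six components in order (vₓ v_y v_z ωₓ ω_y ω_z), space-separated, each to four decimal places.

o_n = [-0.0513, -0.5852, -1.4938]
J₁: ẑ×o_n = [0.5852, -0.0513, 0.0000], ω = ẑ
J2: z=[0.7314, 0.6820, 0.0000] o=[0.1637, -0.1755, 0.0000] → [-1.0188, 1.0925, -0.1530, 0.7314, 0.6820, 0.0000]
J3: z=[-0.6409, 0.6872, -0.3420] o=[0.2780, -0.2981, -0.4604] → [-0.8084, -0.5496, 0.4103, -0.6409, 0.6872, -0.3420]
J4: z=[0.2460, -0.2382, -0.9395] o=[0.0671, -0.4971, -0.4652] → [0.1622, 0.3643, -0.0499, 0.2460, -0.2382, -0.9395]
J5: z=[-0.4036, -0.9065, 0.1241] o=[-0.2630, -0.4045, -0.8625] → [0.5947, -0.2286, 0.2649, -0.4036, -0.9065, 0.1241]
V = J·q̇ = [0.4813, -0.2571, -0.0226, -0.0867, 0.1149, 0.7201]

0.4813 -0.2571 -0.0226 -0.0867 0.1149 0.7201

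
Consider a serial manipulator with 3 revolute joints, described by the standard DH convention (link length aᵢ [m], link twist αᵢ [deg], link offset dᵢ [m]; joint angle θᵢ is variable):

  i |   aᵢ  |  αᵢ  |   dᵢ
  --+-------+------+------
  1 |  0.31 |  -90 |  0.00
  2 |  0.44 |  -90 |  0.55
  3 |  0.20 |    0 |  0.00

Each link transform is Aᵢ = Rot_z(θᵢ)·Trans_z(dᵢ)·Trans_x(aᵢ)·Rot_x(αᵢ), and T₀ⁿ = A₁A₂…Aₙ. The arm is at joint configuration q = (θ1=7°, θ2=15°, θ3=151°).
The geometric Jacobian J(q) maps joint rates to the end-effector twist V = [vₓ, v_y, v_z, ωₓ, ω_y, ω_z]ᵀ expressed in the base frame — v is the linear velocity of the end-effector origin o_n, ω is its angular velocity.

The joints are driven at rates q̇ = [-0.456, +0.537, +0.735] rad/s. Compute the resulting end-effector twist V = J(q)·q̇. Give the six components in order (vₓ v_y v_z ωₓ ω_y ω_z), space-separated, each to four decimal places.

0.1159 -0.1163 -0.1191 -0.2543 0.5098 -1.1660

o_n = [0.5066, 0.5186, -0.0686]
J₁: ẑ×o_n = [-0.5186, 0.5066, 0.0000], ω = ẑ
J2: z=[-0.1219, 0.9925, 0.0000] o=[0.3077, 0.0378, 0.0000] → [-0.0681, -0.0084, -0.2560, -0.1219, 0.9925, 0.0000]
J3: z=[-0.2569, -0.0315, -0.9659] o=[0.6625, 0.6355, -0.1139] → [-0.1143, 0.1622, 0.0251, -0.2569, -0.0315, -0.9659]
V = J·q̇ = [0.1159, -0.1163, -0.1191, -0.2543, 0.5098, -1.1660]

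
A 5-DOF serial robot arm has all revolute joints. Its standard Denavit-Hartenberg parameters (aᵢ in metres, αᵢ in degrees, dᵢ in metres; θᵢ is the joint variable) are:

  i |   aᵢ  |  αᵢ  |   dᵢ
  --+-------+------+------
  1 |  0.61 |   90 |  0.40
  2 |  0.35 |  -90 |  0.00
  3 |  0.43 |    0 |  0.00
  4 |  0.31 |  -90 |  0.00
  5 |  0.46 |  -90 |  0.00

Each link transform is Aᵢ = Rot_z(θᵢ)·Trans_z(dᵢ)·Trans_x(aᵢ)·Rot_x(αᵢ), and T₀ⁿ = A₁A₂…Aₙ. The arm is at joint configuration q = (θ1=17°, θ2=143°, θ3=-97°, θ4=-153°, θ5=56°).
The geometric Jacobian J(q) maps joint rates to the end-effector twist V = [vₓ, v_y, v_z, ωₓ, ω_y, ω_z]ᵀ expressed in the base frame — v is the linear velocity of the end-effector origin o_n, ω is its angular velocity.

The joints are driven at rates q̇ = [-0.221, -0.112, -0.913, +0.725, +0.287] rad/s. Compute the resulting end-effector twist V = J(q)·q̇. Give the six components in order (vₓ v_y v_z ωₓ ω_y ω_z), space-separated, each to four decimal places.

o_n = [0.6926, 0.3228, 0.7669]
J₁: ẑ×o_n = [-0.3228, 0.6926, 0.0000], ω = ẑ
J2: z=[0.2924, -0.9563, 0.0000] o=[0.5833, 0.1783, 0.4000] → [-0.3509, -0.1073, 0.1468, 0.2924, -0.9563, 0.0000]
J3: z=[-0.5755, -0.1760, -0.7986] o=[0.3160, 0.0966, 0.6106] → [0.1532, -0.2108, -0.0639, -0.5755, -0.1760, -0.7986]
J4: z=[-0.5755, -0.1760, -0.7986] o=[0.4808, -0.2993, 0.5791] → [0.4638, -0.0611, -0.3208, -0.5755, -0.1760, -0.7986]
J5: z=[0.8177, -0.1077, -0.5655] o=[0.4766, 0.0040, 0.5153] → [0.1532, -0.3279, 0.2839, 0.8177, -0.1077, -0.5655]
V = J·q̇ = [0.3510, -0.0869, -0.1092, 0.3101, 0.1093, -0.2332]

0.3510 -0.0869 -0.1092 0.3101 0.1093 -0.2332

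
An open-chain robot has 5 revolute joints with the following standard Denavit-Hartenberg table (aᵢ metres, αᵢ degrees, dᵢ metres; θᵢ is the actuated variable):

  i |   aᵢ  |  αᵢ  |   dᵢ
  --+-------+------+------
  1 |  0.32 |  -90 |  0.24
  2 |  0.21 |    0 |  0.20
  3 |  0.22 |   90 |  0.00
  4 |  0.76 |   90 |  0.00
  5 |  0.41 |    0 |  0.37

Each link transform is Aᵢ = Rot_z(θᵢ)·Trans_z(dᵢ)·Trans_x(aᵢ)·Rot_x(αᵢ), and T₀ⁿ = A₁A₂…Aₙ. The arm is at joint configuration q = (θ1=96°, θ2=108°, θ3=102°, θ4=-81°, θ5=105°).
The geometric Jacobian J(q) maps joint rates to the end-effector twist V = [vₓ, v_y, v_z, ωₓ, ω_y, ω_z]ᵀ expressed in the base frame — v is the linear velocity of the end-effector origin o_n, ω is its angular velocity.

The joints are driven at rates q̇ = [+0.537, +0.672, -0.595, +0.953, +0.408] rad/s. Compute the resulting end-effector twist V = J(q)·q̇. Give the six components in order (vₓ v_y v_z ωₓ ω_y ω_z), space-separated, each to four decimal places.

0.0851 -0.4225 0.4162 0.0002 -0.1282 -0.4898

o_n = [0.4911, 0.1466, -0.3243]
J₁: ẑ×o_n = [-0.1466, 0.4911, 0.0000], ω = ẑ
J2: z=[-0.9945, -0.1045, 0.0000] o=[-0.0334, 0.3182, 0.2400] → [0.0590, -0.5612, 0.2255, -0.9945, -0.1045, 0.0000]
J3: z=[-0.9945, -0.1045, 0.0000] o=[-0.2256, 0.2328, 0.0403] → [0.0381, -0.3626, 0.1606, -0.9945, -0.1045, 0.0000]
J4: z=[0.0523, -0.4973, -0.8660] o=[-0.2057, 0.0433, 0.1503] → [0.3254, -0.5786, 0.3519, 0.0523, -0.4973, -0.8660]
J5: z=[0.0662, 0.8670, -0.4938] o=[0.5516, 0.0194, 0.2097] → [-0.4002, 0.0652, 0.0609, 0.0662, 0.8670, -0.4938]
V = J·q̇ = [0.0851, -0.4225, 0.4162, 0.0002, -0.1282, -0.4898]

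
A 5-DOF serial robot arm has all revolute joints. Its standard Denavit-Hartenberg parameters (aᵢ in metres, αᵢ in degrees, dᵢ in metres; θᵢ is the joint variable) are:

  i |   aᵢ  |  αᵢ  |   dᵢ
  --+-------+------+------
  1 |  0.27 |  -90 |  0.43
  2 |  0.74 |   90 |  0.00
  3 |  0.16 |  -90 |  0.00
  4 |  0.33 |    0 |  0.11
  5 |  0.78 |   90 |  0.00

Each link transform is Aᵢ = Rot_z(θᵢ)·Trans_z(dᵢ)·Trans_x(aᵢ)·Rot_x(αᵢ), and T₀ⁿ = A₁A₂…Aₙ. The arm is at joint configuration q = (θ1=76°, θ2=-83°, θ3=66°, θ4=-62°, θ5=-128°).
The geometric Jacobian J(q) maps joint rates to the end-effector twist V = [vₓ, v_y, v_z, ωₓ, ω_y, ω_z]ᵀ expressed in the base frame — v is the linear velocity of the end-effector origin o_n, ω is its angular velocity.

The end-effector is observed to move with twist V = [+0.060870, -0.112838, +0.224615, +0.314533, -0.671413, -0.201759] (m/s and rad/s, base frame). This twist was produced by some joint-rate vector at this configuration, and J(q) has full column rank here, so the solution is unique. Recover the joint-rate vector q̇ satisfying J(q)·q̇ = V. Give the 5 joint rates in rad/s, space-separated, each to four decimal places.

o_n = [0.3996, 0.0763, 0.9008]
J₁: ẑ×o_n = [-0.0763, 0.3996, 0.0000], ω = ẑ
J2: z=[-0.9703, 0.2419, 0.0000] o=[0.0653, 0.2620, 0.4300] → [0.1139, 0.4568, 0.0993, -0.9703, 0.2419, 0.0000]
J3: z=[-0.2401, -0.9631, 0.1219] o=[0.0871, 0.3495, 1.1645] → [0.2873, -0.0252, 0.3665, -0.2401, -0.9631, 0.1219]
J4: z=[-0.4216, -0.0096, -0.9067] o=[-0.0528, 0.3925, 1.2291] → [-0.2836, -0.5486, 0.1377, -0.4216, -0.0096, -0.9067]
J5: z=[-0.4216, -0.0096, -0.9067] o=[-0.3046, 0.1526, 1.2274] → [-0.0660, -0.7762, 0.0389, -0.4216, -0.0096, -0.9067]
q̇ = J⁺·V = [-0.4390, -0.3940, 0.6000, 0.5150, -0.6960]

-0.4390 -0.3940 0.6000 0.5150 -0.6960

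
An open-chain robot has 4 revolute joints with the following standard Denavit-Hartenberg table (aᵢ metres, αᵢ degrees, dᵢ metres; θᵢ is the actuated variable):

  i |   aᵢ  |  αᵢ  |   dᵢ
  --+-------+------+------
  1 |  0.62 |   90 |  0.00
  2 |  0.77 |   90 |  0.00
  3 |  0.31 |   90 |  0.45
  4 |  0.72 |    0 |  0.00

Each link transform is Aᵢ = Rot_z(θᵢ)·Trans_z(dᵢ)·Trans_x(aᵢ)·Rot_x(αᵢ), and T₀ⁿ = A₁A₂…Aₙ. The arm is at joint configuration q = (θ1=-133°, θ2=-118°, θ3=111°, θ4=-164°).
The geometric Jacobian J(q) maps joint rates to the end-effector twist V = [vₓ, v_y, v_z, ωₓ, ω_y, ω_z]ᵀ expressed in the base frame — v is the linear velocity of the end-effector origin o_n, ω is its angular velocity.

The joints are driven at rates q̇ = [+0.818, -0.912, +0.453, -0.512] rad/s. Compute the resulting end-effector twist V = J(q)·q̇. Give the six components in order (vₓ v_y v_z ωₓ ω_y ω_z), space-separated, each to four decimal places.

o_n = [0.2799, -0.2229, -0.6827]
J₁: ẑ×o_n = [0.2229, 0.2799, -0.0000], ω = ẑ
J2: z=[-0.7314, 0.6820, 0.0000] o=[-0.4228, -0.4534, 0.0000] → [-0.4656, -0.4993, -0.6479, -0.7314, 0.6820, 0.0000]
J3: z=[0.6022, 0.6457, 0.4695] o=[-0.1763, -0.1891, -0.6799] → [0.0141, 0.2159, -0.3150, 0.6022, 0.6457, 0.4695]
J4: z=[0.0368, 0.5650, -0.8243] o=[-0.1526, 0.2608, -0.3705] → [-0.5750, -0.3450, -0.2621, 0.0368, 0.5650, -0.8243]
V = J·q̇ = [0.9077, 0.9587, 0.5824, 0.9209, -0.6187, 1.4527]

0.9077 0.9587 0.5824 0.9209 -0.6187 1.4527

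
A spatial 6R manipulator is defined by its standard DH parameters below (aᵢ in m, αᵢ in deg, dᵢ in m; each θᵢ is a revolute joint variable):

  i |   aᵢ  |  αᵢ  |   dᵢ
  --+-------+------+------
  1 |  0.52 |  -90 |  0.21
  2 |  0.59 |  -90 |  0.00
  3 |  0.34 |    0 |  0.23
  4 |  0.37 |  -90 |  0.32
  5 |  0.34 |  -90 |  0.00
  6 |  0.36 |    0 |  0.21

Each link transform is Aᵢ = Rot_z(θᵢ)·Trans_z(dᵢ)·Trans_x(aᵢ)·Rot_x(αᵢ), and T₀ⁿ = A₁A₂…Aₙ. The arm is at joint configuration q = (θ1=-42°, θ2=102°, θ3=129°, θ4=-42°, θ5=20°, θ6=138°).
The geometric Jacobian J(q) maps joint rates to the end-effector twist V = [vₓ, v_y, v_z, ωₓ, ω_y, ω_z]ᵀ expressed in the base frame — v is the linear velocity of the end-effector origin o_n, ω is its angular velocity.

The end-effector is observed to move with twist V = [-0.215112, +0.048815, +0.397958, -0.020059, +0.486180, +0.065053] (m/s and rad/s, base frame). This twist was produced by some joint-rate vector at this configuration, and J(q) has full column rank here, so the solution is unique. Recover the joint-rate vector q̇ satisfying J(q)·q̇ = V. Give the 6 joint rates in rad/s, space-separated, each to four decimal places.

o_n = [-0.3632, -0.5037, -0.3437]
J₁: ẑ×o_n = [0.5037, -0.3632, 0.0000], ω = ẑ
J2: z=[0.6691, 0.7431, 0.0000] o=[0.3864, -0.3479, 0.2100] → [-0.4115, 0.3705, 0.4529, 0.6691, 0.7431, 0.0000]
J3: z=[-0.7269, 0.6545, 0.2079] o=[0.2953, -0.2659, -0.3671] → [0.0648, -0.1199, 0.6039, -0.7269, 0.6545, 0.2079]
J4: z=[-0.7269, 0.6545, 0.2079] o=[-0.0157, -0.3415, -0.1100] → [-0.1192, -0.2421, 0.3454, -0.7269, 0.6545, 0.2079]
J5: z=[0.1193, -0.1778, 0.9768] o=[-0.4985, -0.4039, -0.0624] → [0.1475, 0.1657, 0.0121, 0.1193, -0.1778, 0.9768]
J6: z=[0.9144, -0.3637, -0.1779] o=[-0.6300, -0.7148, -0.1029] → [0.1251, 0.1727, 0.2900, 0.9144, -0.3637, -0.1779]
q̇ = J⁺·V = [-0.1380, 0.2580, -0.0900, 0.7300, 0.1230, 0.2820]

-0.1380 0.2580 -0.0900 0.7300 0.1230 0.2820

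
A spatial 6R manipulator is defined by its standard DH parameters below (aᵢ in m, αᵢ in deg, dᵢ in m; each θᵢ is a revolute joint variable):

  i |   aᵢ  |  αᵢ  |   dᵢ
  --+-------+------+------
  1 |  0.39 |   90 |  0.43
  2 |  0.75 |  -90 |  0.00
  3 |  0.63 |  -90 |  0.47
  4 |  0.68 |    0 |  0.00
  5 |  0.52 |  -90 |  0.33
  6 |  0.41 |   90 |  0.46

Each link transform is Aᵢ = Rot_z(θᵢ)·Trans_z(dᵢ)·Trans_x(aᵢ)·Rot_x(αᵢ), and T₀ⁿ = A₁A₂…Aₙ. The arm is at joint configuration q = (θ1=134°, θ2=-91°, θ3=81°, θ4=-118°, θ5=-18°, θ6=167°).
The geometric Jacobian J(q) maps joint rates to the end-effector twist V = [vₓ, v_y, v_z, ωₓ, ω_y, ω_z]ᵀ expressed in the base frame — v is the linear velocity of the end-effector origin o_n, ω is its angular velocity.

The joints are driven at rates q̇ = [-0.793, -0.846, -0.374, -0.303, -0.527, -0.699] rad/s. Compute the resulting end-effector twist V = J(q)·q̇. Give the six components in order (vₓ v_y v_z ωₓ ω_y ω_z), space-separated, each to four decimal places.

o_n = [-1.7080, 0.9423, -0.1960]
J₁: ẑ×o_n = [-0.9423, -1.7080, 0.0000], ω = ẑ
J2: z=[0.7193, 0.6947, 0.0000] o=[-0.2709, 0.2805, 0.4300] → [-0.4349, 0.4503, 1.4743, 0.7193, 0.6947, 0.0000]
J3: z=[-0.6946, 0.7192, -0.0175] o=[-0.2618, 0.2711, -0.3199] → [0.1008, 0.1113, 0.5740, -0.6946, 0.7192, -0.0175]
J4: z=[-0.1245, -0.0963, 0.9875] o=[-1.0347, 0.1757, -0.4266] → [-0.7792, -0.6363, -0.1603, -0.1245, -0.0963, 0.9875]
J5: z=[-0.1245, -0.0963, 0.9875] o=[-1.2255, 0.8272, -0.3872] → [-0.1321, -0.4528, -0.0608, -0.1245, -0.0963, 0.9875]
J6: z=[-0.9918, 0.0394, -0.1212] o=[-1.2524, 1.3126, -0.0091] → [-0.0523, -0.1302, 0.3853, -0.9918, 0.0394, -0.1212]
V = J·q̇ = [1.4196, 1.4543, -1.6507, 0.4478, -0.8043, -1.5214]

1.4196 1.4543 -1.6507 0.4478 -0.8043 -1.5214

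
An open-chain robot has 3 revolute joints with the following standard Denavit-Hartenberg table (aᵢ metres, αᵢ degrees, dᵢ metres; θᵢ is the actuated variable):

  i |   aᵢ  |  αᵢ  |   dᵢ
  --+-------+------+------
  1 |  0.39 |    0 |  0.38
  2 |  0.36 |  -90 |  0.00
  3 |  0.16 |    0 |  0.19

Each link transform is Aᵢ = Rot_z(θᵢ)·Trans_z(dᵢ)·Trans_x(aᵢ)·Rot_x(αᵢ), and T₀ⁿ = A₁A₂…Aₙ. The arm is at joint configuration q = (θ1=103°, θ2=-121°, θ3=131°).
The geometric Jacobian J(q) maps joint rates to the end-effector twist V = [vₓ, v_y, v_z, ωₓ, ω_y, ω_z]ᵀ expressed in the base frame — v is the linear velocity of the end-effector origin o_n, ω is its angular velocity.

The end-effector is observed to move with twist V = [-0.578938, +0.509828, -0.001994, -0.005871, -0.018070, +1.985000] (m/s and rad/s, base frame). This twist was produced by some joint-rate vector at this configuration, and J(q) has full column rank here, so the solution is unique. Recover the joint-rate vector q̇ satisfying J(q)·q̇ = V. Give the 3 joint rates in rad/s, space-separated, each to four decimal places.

o_n = [0.2135, 0.4819, 0.2592]
J₁: ẑ×o_n = [-0.4819, 0.2135, 0.0000], ω = ẑ
J2: z=[0.0000, 0.0000, 1.0000] o=[-0.0877, 0.3800, 0.3800] → [-0.1019, 0.3013, 0.0000, 0.0000, 0.0000, 1.0000]
J3: z=[0.3090, 0.9511, 0.0000] o=[0.2546, 0.2688, 0.3800] → [-0.1148, 0.0373, 0.1050, 0.3090, 0.9511, 0.0000]
q̇ = J⁺·V = [0.9970, 0.9880, -0.0190]

0.9970 0.9880 -0.0190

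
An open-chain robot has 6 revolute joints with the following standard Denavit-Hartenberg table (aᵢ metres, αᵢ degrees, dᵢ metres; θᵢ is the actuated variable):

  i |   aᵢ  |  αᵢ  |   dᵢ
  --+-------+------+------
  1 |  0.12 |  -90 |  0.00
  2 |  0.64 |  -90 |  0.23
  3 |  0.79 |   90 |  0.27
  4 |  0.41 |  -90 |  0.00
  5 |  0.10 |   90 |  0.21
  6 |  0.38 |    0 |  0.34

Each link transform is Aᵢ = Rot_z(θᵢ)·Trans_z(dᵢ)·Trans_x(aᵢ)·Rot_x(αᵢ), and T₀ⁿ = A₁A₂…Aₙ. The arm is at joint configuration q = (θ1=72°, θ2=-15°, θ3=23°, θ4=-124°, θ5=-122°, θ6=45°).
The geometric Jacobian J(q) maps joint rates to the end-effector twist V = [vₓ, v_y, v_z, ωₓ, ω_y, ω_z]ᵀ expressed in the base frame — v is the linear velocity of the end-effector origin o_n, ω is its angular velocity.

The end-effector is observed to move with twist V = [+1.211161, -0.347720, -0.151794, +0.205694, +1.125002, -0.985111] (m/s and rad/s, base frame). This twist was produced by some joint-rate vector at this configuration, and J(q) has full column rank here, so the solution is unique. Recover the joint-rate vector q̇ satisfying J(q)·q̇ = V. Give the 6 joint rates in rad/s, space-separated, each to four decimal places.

-0.1840 0.0200 0.6710 0.9410 0.4130 0.8920

o_n = [0.7077, 1.7642, 0.4104]
J₁: ẑ×o_n = [-1.7642, 0.7077, 0.0000], ω = ẑ
J2: z=[-0.9511, 0.3090, 0.0000] o=[0.0371, 0.1141, 0.0000] → [0.1268, 0.3903, -1.7766, -0.9511, 0.3090, 0.0000]
J3: z=[0.0800, 0.2462, -0.9659] o=[0.0094, 0.7731, 0.1656] → [1.0175, -0.6941, -0.0926, 0.0800, 0.2462, -0.9659]
J4: z=[-0.7588, 0.6434, 0.1011] o=[0.5416, 1.4123, 0.0931] → [0.1686, 0.2576, -0.3739, -0.7588, 0.6434, 0.1011]
J5: z=[0.4911, 0.4633, 0.7377] o=[0.3662, 1.1624, 0.3668] → [-0.4237, 0.2305, 0.1374, 0.4911, 0.4633, 0.7377]
J6: z=[0.7649, 0.1759, -0.6197] o=[0.4277, 1.3465, 0.4949] → [0.2440, -0.1089, 0.2702, 0.7649, 0.1759, -0.6197]
q̇ = J⁺·V = [-0.1840, 0.0200, 0.6710, 0.9410, 0.4130, 0.8920]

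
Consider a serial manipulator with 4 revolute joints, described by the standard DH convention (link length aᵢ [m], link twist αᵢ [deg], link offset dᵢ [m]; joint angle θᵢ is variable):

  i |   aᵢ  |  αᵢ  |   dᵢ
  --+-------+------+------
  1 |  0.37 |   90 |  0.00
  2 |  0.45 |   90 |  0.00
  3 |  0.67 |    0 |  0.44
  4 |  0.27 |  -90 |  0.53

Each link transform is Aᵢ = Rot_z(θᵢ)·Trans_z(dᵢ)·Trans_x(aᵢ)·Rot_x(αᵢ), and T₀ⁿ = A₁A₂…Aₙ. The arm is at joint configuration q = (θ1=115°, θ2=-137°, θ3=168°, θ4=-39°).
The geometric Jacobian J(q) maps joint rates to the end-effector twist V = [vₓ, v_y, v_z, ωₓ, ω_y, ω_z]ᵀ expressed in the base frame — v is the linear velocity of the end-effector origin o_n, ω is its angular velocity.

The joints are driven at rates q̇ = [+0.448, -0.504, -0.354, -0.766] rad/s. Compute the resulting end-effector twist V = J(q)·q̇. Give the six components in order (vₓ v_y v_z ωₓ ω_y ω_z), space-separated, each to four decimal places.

0.2058 0.5760 0.0012 -0.7796 0.4793 -0.3711

o_n = [0.3236, 0.1321, 0.9654]
J₁: ẑ×o_n = [-0.1321, 0.3236, 0.0000], ω = ẑ
J2: z=[0.9063, 0.4226, 0.0000] o=[-0.1564, 0.3353, 0.0000] → [0.4080, -0.8749, -0.3871, 0.9063, 0.4226, 0.0000]
J3: z=[0.2882, -0.6181, 0.7314] o=[-0.0173, 0.0371, -0.3069] → [-0.8559, -0.1174, 0.2381, 0.2882, -0.6181, 0.7314]
J4: z=[0.2882, -0.6181, 0.7314] o=[0.0332, 0.2584, 0.4619] → [-0.2189, 0.0673, 0.1431, 0.2882, -0.6181, 0.7314]
V = J·q̇ = [0.2058, 0.5760, 0.0012, -0.7796, 0.4793, -0.3711]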